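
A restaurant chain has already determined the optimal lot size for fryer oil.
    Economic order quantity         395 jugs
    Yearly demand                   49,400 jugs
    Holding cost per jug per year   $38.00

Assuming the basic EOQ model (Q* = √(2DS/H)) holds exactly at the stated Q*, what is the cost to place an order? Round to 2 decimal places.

$60.01

From Q* = √(2DS/H) ⇒ Q*² = 2DS/H.
S = Q²H / (2D) = 395² × 38 / (2 × 49,400) = 60.0096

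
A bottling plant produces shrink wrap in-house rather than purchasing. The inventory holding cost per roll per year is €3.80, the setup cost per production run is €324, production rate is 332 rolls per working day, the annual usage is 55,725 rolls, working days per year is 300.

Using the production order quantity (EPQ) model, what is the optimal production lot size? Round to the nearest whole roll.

Daily demand d = 55,725/300 = 185.750; p = 332; 1 − d/p = 0.44051
EPQ = √(2DS / (H(1 − d/p)))
    = √(2 × 55,725 × 324 / (3.8 × 0.44051)) ≈ 4,644.53

4,645 rolls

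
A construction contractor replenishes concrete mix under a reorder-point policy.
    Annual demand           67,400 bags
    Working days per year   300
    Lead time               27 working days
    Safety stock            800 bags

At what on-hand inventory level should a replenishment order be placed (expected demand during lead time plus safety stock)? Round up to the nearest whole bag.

Daily demand d = 67,400 / 300 = 224.667 bags/day
Demand during lead time = 224.667 × 27 = 6,066.00
Reorder point = 6,066.00 + 800 = 6,866.00 → round up

6,866 bags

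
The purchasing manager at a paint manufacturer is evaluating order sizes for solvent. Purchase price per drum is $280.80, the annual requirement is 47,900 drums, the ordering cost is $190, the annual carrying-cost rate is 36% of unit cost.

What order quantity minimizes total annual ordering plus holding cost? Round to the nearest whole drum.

424 drums

Carrying cost H = $280.8 × 36% = $101.0880/drum/yr
Q* = √(2·D·S / H) = √(2·47,900·190 / 101.088) = √180,060.9 ≈ 424.34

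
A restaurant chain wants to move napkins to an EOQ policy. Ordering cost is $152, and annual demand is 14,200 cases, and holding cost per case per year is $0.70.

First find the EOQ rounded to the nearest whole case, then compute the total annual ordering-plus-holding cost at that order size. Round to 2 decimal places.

EOQ = √(2DS/H) = √(2 × 14,200 × 152 / 0.7)
    = √(6,166,857.14) ≈ 2,483.32 → Q = 2,483 cases
Orders/yr = 14,200/2,483 = 5.719; ordering cost = 5.719 × $152 = $869.27
Average inventory = 2,483/2 = 1241.5; holding cost = 1241.5 × $0.7 = $869.05
Total = $869.27 + $869.05 = $1,738.32

$1,738.32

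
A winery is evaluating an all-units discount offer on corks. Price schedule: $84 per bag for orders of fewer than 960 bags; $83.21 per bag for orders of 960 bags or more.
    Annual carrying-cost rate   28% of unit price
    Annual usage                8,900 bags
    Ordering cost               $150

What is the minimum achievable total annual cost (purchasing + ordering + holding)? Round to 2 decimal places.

H₁ = 28%×$84 = $23.5200;  H₂ = 28%×$83.21 = $23.2988
EOQ₁ = √(2×8,900×150/23.5200) = 336.93  (< 960, feasible at tier 1)
EOQ₂ = √(2×8,900×150/23.2988) = 338.52  (< 960 → use Q = 960 at tier-2 price)
TC(tier 1 (EOQ₁), Q≈336.9) = $755,524.54
TC(tier 2, Q≈960.0) = $753,143.05
Minimum at tier 2: $753,143.05

$753,143.05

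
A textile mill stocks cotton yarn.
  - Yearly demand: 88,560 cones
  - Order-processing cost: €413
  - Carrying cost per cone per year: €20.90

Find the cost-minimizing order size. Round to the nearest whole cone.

Optimal lot size Q* = (2 × 88,560 × €413 / €20.9)^½ ≈ 1,870.84

1,871 cones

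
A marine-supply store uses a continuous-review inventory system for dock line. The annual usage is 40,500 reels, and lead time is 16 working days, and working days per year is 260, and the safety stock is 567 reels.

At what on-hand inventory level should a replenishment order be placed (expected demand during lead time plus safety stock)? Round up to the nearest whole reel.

Daily demand d = 40,500 / 260 = 155.769 reels/day
Demand during lead time = 155.769 × 16 = 2,492.31
Reorder point = 2,492.31 + 567 = 3,059.31 → round up

3,060 reels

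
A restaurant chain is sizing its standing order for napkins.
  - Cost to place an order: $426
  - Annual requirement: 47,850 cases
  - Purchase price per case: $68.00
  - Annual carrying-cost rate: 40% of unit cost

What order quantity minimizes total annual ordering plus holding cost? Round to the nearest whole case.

1,224 cases

Carrying cost H = $68 × 40% = $27.2000/case/yr
2DS/H = 2·47,850·426/27.2 = 1,498,830.88
EOQ = √1,498,830.88 ≈ 1,224.27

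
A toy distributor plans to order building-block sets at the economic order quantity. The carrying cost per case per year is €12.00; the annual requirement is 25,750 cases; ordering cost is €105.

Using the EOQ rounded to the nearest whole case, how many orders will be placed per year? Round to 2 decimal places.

38.38 orders per year

Q* = √(2·D·S / H) = √(2·25,750·105 / 12) = √450,625.0 ≈ 671.29 → Q = 671
N = D/Q = 25,750/671 ≈ 38.376 orders/yr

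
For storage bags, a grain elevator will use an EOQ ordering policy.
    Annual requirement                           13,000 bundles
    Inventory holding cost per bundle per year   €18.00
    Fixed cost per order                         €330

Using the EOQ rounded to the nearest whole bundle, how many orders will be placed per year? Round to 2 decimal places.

EOQ = √(2DS/H) = √(2 × 13,000 × 330 / 18)
    = √(476,666.67) ≈ 690.41 → Q = 690
N = D/Q = 13,000/690 ≈ 18.841 orders/yr

18.84 orders per year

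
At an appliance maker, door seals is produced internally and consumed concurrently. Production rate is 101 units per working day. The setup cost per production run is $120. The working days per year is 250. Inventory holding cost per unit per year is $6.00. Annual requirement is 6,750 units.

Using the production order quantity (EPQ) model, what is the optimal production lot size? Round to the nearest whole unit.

Daily demand d = 6,750/250 = 27.000; p = 101; 1 − d/p = 0.73267
EPQ = √(2DS / (H(1 − d/p)))
    = √(2 × 6,750 × 120 / (6 × 0.73267)) ≈ 607.05

607 units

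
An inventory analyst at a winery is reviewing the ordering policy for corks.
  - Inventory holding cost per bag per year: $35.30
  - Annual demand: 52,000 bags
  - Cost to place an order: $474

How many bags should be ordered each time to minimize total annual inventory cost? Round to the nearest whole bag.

EOQ = √(2DS/H) = √(2 × 52,000 × 474 / 35.3)
    = √(1,396,487.25) ≈ 1,181.73

1,182 bags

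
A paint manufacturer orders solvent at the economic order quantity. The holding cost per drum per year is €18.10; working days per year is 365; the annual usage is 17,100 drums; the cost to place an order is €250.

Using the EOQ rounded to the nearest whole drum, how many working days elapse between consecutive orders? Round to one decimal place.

14.7 days

Q* = √(2·D·S / H) = √(2·17,100·250 / 18.1) = √472,375.7 ≈ 687.30 → Q = 687 drums
Cycle time = (working days × Q)/D = (365 × 687) / 17,100 = 14.664 days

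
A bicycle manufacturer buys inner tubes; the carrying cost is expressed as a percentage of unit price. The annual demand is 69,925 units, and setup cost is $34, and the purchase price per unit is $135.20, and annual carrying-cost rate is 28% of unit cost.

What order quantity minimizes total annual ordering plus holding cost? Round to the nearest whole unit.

H = i·C = 0.28 × $135.2 = $37.8560 per unit-year
EOQ = √(2DS/H) = √(2 × 69,925 × 34 / 37.856)
    = √(125,604.92) ≈ 354.41

354 units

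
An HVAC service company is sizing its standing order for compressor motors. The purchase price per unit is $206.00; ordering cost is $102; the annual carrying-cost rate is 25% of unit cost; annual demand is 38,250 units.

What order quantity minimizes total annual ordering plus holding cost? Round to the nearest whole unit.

Holding cost per unit per year: H = 25% × $206 = $51.5000
EOQ = √(2DS/H) = √(2 × 38,250 × 102 / 51.5)
    = √(151,514.56) ≈ 389.25

389 units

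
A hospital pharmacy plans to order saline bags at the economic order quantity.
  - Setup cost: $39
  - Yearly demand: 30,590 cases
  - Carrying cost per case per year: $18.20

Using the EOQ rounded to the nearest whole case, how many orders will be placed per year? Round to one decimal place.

Q* = √(2·D·S / H) = √(2·30,590·39 / 18.2) = √131,100.0 ≈ 362.08 → Q = 362
N = D/Q = 30,590/362 ≈ 84.503 orders/yr

84.5 orders per year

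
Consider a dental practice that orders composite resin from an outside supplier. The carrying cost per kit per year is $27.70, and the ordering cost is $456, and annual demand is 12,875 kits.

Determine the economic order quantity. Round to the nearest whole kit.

651 kits

Q* = √(2·D·S / H) = √(2·12,875·456 / 27.7) = √423,898.9 ≈ 651.08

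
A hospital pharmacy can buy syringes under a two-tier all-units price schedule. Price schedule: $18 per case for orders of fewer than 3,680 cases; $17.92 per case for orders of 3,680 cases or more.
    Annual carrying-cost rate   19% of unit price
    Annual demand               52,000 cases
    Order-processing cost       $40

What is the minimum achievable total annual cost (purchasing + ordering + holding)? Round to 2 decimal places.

H₁ = 19%×$18 = $3.4200;  H₂ = 19%×$17.92 = $3.4048
EOQ₁ = √(2×52,000×40/3.4200) = 1,102.89  (< 3,680, feasible at tier 1)
EOQ₂ = √(2×52,000×40/3.4048) = 1,105.35  (< 3,680 → use Q = 3,680 at tier-2 price)
TC(tier 1 (EOQ₁), Q≈1,102.9) = $939,771.90
TC(tier 2, Q≈3,680.0) = $938,670.05
Minimum at tier 2: $938,670.05

$938,670.05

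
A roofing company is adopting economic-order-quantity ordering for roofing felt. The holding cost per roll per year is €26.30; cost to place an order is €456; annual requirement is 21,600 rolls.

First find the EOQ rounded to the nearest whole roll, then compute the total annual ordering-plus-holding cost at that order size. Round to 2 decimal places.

€22,761.57

Q* = √(2·D·S / H) = √(2·21,600·456 / 26.3) = √749,019.0 ≈ 865.46 → Q = 865 rolls
Orders/yr = 21,600/865 = 24.971; ordering cost = 24.971 × €456 = €11,386.82
Average inventory = 865/2 = 432.5; holding cost = 432.5 × €26.3 = €11,374.75
Total = €11,386.82 + €11,374.75 = €22,761.57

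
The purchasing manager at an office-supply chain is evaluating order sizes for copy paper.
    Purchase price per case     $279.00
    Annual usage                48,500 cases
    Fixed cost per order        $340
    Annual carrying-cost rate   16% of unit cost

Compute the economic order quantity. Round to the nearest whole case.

860 cases

H = i·C = 0.16 × $279 = $44.6400 per case-year
2DS/H = 2·48,500·340/44.64 = 738,799.28
EOQ = √738,799.28 ≈ 859.53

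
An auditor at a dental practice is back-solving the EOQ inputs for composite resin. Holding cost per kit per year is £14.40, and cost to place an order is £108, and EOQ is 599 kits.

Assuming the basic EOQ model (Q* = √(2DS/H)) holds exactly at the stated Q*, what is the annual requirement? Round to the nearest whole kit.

From Q* = √(2DS/H) ⇒ Q*² = 2DS/H.
D = Q²H / (2S) = 599² × 14.4 / (2 × 108) = 23,920.07

23,920 kits per year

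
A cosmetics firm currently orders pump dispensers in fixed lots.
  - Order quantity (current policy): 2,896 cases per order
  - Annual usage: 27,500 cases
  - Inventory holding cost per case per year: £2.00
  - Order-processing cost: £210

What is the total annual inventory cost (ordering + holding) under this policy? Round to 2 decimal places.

Annual ordering cost = (D/Q)·S = (27,500/2,896) × 210 = £1,994.13
Annual holding cost  = (Q/2)·H = (2,896/2) × 2 = £2,896.00
Total = £1,994.13 + £2,896.00 = £4,890.13

£4,890.13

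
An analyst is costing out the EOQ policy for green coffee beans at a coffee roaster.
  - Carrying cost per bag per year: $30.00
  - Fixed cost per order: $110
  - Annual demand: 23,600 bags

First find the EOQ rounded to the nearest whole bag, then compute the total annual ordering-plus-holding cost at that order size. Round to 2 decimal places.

$12,480.38

Optimal lot size Q* = (2 × 23,600 × $110 / $30)^½ ≈ 416.01 → Q = 416 bags
Annual ordering cost = (D/Q)·S = (23,600/416) × 110 = $6,240.38
Annual holding cost  = (Q/2)·H = (416/2) × 30 = $6,240.00
Total = $6,240.38 + $6,240.00 = $12,480.38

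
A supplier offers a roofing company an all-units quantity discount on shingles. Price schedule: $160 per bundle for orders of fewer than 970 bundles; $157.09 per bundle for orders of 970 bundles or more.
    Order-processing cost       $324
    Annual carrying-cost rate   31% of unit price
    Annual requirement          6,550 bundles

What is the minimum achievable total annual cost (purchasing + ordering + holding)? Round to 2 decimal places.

H₁ = 31%×$160 = $49.6000;  H₂ = 31%×$157.09 = $48.6979
EOQ₁ = √(2×6,550×324/49.6000) = 292.53  (< 970, feasible at tier 1)
EOQ₂ = √(2×6,550×324/48.6979) = 295.22  (< 970 → use Q = 970 at tier-2 price)
TC(tier 1 (EOQ₁), Q≈292.5) = $1,062,509.38
TC(tier 2, Q≈970.0) = $1,054,745.82
Minimum at tier 2: $1,054,745.82

$1,054,745.82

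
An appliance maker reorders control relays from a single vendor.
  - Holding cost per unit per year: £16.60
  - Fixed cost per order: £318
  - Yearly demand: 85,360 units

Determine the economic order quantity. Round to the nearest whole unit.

EOQ = √(2DS/H) = √(2 × 85,360 × 318 / 16.6)
    = √(3,270,419.28) ≈ 1,808.43

1,808 units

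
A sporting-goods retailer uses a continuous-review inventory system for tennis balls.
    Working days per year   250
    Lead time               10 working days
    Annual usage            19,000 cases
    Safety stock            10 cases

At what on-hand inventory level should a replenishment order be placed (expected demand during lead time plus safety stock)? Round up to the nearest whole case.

770 cases

Daily demand d = 19,000 / 250 = 76.000 cases/day
Demand during lead time = 76.000 × 10 = 760.00
Reorder point = 760.00 + 10 = 770.00 → round up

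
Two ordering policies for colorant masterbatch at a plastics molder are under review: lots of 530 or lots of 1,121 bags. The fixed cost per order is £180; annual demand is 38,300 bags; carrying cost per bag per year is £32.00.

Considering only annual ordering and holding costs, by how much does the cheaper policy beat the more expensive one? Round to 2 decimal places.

For each Q, cost = (D/Q)·S + (Q/2)·H.
TC(530) = (38,300/530)×180 + (530/2)×32 = £21,487.55
TC(1,121) = (38,300/1,121)×180 + (1,121/2)×32 = £24,085.87
Cheaper: Q = 530.  Difference = £2,598.32

£2,598.32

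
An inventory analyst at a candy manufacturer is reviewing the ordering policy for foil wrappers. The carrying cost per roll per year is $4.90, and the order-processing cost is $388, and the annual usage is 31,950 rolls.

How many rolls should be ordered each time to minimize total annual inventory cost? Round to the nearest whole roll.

EOQ = √(2DS/H) = √(2 × 31,950 × 388 / 4.9)
    = √(5,059,836.73) ≈ 2,249.41

2,249 rolls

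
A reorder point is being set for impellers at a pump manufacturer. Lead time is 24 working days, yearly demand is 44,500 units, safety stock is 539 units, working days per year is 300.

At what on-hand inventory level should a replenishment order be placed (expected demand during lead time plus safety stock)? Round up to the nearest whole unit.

Daily demand d = 44,500 / 300 = 148.333 units/day
Demand during lead time = 148.333 × 24 = 3,560.00
Reorder point = 3,560.00 + 539 = 4,099.00 → round up

4,099 units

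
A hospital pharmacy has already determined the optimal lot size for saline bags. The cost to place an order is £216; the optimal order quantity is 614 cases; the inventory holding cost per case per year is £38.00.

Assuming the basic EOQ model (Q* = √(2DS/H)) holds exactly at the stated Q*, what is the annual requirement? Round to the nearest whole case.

Since Q* = (2DS/H)^½, squaring gives Q*²·H = 2DS.
D = Q²H / (2S) = 614² × 38 / (2 × 216) = 33,161.69

33,162 cases per year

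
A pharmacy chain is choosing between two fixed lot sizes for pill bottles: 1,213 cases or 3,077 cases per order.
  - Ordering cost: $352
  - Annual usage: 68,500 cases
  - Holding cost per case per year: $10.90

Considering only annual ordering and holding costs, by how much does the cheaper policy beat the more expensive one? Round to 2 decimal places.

TC(Q) = (D/Q)S + (Q/2)H
TC(1,213) = (68,500/1,213)×352 + (1,213/2)×10.9 = $26,488.84
TC(3,077) = (68,500/3,077)×352 + (3,077/2)×10.9 = $24,605.85
Cheaper: Q = 3,077.  Difference = $1,882.98

$1,882.98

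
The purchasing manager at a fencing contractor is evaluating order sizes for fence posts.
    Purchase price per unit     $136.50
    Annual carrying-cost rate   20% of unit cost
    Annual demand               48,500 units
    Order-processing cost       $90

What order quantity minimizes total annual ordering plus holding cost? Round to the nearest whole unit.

Holding cost per unit per year: H = 20% × $136.5 = $27.3000
2DS/H = 2·48,500·90/27.3 = 319,780.22
EOQ = √319,780.22 ≈ 565.49

565 units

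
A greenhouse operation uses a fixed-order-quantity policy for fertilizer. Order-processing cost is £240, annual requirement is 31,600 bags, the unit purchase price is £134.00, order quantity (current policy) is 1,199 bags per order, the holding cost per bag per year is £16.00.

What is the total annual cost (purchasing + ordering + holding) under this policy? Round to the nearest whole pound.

£4,250,317

Annual ordering cost = (D/Q)·S = (31,600/1,199) × 240 = £6,325.27
Annual holding cost  = (Q/2)·H = (1,199/2) × 16 = £9,592.00
Purchase cost = D·C = 31,600 × 134 = £4,234,400.00
Total = £6,325.27 + £9,592.00 + £4,234,400.00 = £4,250,317.27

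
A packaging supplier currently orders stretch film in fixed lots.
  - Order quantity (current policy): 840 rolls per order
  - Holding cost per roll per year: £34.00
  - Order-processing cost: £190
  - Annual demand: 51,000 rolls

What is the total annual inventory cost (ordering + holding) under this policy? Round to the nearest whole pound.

£25,816

Annual ordering cost = (D/Q)·S = (51,000/840) × 190 = £11,535.71
Annual holding cost  = (Q/2)·H = (840/2) × 34 = £14,280.00
Total = £11,535.71 + £14,280.00 = £25,815.71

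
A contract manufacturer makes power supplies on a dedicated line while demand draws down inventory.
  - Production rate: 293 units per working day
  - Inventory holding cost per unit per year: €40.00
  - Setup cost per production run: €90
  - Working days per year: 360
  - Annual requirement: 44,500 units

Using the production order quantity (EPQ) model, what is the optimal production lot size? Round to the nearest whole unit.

589 units

d = 44,500/360 = 123.6111 units/day;  effective holding cost H(1 − d/p) = 40·(1 − 123.6111/293) = 23.12476
Q* = √(2DS / H_eff) = √(2·44,500·90 / 23.12476) ≈ 588.54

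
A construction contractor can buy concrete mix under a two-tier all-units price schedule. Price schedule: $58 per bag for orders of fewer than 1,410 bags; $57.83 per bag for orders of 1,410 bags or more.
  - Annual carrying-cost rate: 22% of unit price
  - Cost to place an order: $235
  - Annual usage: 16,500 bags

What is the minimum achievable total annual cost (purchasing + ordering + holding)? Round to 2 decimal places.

H₁ = 22%×$58 = $12.7600;  H₂ = 22%×$57.83 = $12.7226
EOQ₁ = √(2×16,500×235/12.7600) = 779.59  (< 1,410, feasible at tier 1)
EOQ₂ = √(2×16,500×235/12.7226) = 780.73  (< 1,410 → use Q = 1,410 at tier-2 price)
TC(tier 1 (EOQ₁), Q≈779.6) = $966,947.55
TC(tier 2, Q≈1,410.0) = $965,914.43
Minimum at tier 2: $965,914.43

$965,914.43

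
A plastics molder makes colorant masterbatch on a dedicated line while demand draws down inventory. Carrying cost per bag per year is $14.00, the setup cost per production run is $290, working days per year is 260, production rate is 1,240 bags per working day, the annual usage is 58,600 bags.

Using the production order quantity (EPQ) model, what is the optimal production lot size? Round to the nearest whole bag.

1,722 bags

Daily demand d = 58,600/260 = 225.385; p = 1240; 1 − d/p = 0.81824
EPQ = √(2DS / (H(1 − d/p)))
    = √(2 × 58,600 × 290 / (14 × 0.81824)) ≈ 1,722.50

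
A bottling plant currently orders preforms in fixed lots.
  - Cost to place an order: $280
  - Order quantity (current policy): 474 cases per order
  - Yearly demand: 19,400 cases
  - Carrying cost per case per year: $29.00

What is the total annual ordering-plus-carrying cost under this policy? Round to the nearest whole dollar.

Ordering: D/Q × S = 19,400/474 × $280 = $11,459.92
Holding:  Q/2 × H = 474/2 × $29 = $6,873.00
Total = $11,459.92 + $6,873.00 = $18,332.92

$18,333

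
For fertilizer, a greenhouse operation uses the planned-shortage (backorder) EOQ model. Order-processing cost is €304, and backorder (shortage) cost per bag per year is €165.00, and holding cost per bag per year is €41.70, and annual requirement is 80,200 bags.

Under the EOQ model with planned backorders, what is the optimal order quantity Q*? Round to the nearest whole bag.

Q* = √(2DS/H) · √((H + b)/b)
   = √(2 × 80,200 × 304 / 41.7) · √((41.7 + 165) / 165)
   = 1,081.362 × 1.1193 ≈ 1,210.32

1,210 bags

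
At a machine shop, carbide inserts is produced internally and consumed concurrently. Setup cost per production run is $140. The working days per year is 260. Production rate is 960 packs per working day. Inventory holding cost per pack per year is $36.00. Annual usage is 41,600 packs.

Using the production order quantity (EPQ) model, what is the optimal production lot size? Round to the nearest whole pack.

d = 41,600/260 = 160.0000 packs/day;  effective holding cost H(1 − d/p) = 36·(1 − 160.0000/960) = 30.00000
Q* = √(2DS / H_eff) = √(2·41,600·140 / 30.00000) ≈ 623.11

623 packs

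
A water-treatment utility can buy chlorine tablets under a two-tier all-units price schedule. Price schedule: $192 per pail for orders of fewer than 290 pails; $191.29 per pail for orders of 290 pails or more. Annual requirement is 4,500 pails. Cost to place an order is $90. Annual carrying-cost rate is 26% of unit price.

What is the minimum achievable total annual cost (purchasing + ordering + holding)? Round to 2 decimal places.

$869,413.18

H₁ = 26%×$192 = $49.9200;  H₂ = 26%×$191.29 = $49.7354
EOQ₁ = √(2×4,500×90/49.9200) = 127.38  (< 290, feasible at tier 1)
EOQ₂ = √(2×4,500×90/49.7354) = 127.62  (< 290 → use Q = 290 at tier-2 price)
TC(tier 1 (EOQ₁), Q≈127.4) = $870,358.87
TC(tier 2, Q≈290.0) = $869,413.18
Minimum at tier 2: $869,413.18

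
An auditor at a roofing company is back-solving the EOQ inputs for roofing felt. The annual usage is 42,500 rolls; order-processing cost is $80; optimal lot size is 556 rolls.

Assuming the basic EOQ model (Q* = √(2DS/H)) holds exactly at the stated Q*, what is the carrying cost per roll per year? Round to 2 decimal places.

Since Q* = (2DS/H)^½, squaring gives Q*²·H = 2DS.
H = 2DS / Q² = 2 × 42,500 × 80 / 556² = 21.9968

$22.00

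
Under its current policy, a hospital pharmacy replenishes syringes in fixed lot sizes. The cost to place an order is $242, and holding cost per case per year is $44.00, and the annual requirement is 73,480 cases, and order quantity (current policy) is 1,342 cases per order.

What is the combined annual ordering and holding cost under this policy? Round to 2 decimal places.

Orders/yr = 73,480/1,342 = 54.754; ordering cost = 54.754 × $242 = $13,250.49
Average inventory = 1,342/2 = 671; holding cost = 671 × $44 = $29,524.00
Total = $13,250.49 + $29,524.00 = $42,774.49

$42,774.49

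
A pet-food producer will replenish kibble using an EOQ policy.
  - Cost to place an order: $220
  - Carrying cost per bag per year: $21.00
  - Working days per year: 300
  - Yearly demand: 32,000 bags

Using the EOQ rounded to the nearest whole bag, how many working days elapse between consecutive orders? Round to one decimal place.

Optimal lot size Q* = (2 × 32,000 × $220 / $21)^½ ≈ 818.83 → Q = 819 bags
T = Q/D × 300 days = 819/32,000 × 300 = 7.678 days

7.7 days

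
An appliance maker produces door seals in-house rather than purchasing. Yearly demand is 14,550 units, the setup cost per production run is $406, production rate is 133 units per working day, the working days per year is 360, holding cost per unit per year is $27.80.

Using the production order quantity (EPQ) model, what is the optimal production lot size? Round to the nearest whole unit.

Daily demand d = 14,550/360 = 40.417; p = 133; 1 − d/p = 0.69612
EPQ = √(2DS / (H(1 − d/p)))
    = √(2 × 14,550 × 406 / (27.8 × 0.69612)) ≈ 781.35

781 units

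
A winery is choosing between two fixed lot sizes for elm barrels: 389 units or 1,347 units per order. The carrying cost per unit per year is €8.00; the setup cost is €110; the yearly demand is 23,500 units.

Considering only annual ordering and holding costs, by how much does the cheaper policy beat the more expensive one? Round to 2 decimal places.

TC(Q) = (D/Q)S + (Q/2)H
TC(389) = (23,500/389)×110 + (389/2)×8 = €8,201.24
TC(1,347) = (23,500/1,347)×110 + (1,347/2)×8 = €7,307.08
Cheaper: Q = 1,347.  Difference = €894.16

€894.16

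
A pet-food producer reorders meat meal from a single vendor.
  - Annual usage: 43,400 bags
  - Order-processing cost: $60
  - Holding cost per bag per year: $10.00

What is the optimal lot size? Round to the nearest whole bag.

722 bags

Optimal lot size Q* = (2 × 43,400 × $60 / $10)^½ ≈ 721.66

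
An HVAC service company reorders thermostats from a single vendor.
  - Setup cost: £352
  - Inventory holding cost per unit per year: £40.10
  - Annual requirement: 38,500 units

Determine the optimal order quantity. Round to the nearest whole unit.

822 units

Optimal lot size Q* = (2 × 38,500 × £352 / £40.1)^½ ≈ 822.14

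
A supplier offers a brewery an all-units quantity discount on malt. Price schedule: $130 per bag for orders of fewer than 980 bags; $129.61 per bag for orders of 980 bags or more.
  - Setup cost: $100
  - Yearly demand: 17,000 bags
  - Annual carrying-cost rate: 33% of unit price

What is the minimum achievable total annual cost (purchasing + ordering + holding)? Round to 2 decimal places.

$2,222,077.25

H₁ = 33%×$130 = $42.9000;  H₂ = 33%×$129.61 = $42.7713
EOQ₁ = √(2×17,000×100/42.9000) = 281.52  (< 980, feasible at tier 1)
EOQ₂ = √(2×17,000×100/42.7713) = 281.94  (< 980 → use Q = 980 at tier-2 price)
TC(tier 1 (EOQ₁), Q≈281.5) = $2,222,077.25
TC(tier 2, Q≈980.0) = $2,226,062.63
Minimum at tier 1 (EOQ₁): $2,222,077.25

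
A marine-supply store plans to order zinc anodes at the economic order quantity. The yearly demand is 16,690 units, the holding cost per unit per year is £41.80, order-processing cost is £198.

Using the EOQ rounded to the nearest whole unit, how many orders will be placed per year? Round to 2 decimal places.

EOQ = √(2DS/H) = √(2 × 16,690 × 198 / 41.8)
    = √(158,115.79) ≈ 397.64 → Q = 398
N = D/Q = 16,690/398 ≈ 41.935 orders/yr

41.93 orders per year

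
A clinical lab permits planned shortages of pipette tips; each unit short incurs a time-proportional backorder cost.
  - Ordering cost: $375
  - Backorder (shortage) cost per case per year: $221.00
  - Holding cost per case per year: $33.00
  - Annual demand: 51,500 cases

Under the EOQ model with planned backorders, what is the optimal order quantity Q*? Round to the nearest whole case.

Basic EOQ = √(2·51,500·375/33) = 1,081.875
Backorder adjustment √((H+b)/b) = √((33+221)/221) = 1.0721
Q* = 1,081.875 × 1.0721 ≈ 1,159.84

1,160 cases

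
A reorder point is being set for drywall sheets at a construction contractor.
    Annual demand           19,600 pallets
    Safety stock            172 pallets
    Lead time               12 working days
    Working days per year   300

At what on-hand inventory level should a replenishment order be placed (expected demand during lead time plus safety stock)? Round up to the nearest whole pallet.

Daily demand d = 19,600 / 300 = 65.333 pallets/day
Demand during lead time = 65.333 × 12 = 784.00
Reorder point = 784.00 + 172 = 956.00 → round up

956 pallets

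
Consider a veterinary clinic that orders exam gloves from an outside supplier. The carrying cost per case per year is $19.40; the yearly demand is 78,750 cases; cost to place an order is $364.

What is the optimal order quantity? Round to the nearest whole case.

1,719 cases

EOQ = √(2DS/H) = √(2 × 78,750 × 364 / 19.4)
    = √(2,955,154.64) ≈ 1,719.06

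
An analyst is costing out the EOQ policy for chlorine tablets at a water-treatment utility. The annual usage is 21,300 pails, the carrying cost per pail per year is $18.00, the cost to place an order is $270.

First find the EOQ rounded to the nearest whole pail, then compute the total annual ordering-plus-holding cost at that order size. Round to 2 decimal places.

$14,388.75

2DS/H = 2·21,300·270/18 = 639,000.00
EOQ = √639,000.00 ≈ 799.37 → Q = 799 pails
Orders/yr = 21,300/799 = 26.658; ordering cost = 26.658 × $270 = $7,197.75
Average inventory = 799/2 = 399.5; holding cost = 399.5 × $18 = $7,191.00
Total = $7,197.75 + $7,191.00 = $14,388.75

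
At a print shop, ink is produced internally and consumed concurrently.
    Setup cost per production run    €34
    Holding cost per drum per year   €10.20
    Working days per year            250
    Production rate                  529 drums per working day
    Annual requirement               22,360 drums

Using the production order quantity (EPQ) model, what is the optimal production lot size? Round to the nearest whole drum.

424 drums

Daily demand d = 22,360/250 = 89.440; p = 529; 1 − d/p = 0.83093
EPQ = √(2DS / (H(1 − d/p)))
    = √(2 × 22,360 × 34 / (10.2 × 0.83093)) ≈ 423.55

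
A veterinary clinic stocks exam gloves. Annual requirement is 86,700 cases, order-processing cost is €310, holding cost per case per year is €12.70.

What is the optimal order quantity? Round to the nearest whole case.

2DS/H = 2·86,700·310/12.7 = 4,232,598.43
EOQ = √4,232,598.43 ≈ 2,057.33

2,057 cases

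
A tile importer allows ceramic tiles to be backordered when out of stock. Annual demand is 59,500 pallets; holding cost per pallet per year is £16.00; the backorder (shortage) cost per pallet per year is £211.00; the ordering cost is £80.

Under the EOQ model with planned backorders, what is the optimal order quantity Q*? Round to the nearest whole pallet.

800 pallets

Q* = √(2DS/H) · √((H + b)/b)
   = √(2 × 59,500 × 80 / 16) · √((16 + 211) / 211)
   = 771.362 × 1.0372 ≈ 800.07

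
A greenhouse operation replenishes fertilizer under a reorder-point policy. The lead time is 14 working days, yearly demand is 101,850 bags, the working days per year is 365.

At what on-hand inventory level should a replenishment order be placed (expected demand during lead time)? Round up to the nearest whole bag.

Daily demand d = 101,850 / 365 = 279.041 bags/day
Demand during lead time = 279.041 × 14 = 3,906.58
Reorder point = 3,906.58 → round up

3,907 bags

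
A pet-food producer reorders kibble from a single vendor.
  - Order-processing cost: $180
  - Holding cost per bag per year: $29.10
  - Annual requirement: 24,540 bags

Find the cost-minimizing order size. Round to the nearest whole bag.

551 bags

2DS/H = 2·24,540·180/29.1 = 303,587.63
EOQ = √303,587.63 ≈ 550.99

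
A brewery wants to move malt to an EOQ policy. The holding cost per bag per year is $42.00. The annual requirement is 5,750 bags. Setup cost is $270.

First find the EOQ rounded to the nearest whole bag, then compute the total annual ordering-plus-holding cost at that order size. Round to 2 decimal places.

$11,419.72

2DS/H = 2·5,750·270/42 = 73,928.57
EOQ = √73,928.57 ≈ 271.90 → Q = 272 bags
Ordering: D/Q × S = 5,750/272 × $270 = $5,707.72
Holding:  Q/2 × H = 272/2 × $42 = $5,712.00
Total = $5,707.72 + $5,712.00 = $11,419.72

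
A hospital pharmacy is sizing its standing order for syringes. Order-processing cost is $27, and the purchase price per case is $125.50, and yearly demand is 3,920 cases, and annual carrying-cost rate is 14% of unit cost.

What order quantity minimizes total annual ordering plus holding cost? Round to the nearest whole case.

110 cases

Holding cost per case per year: H = 14% × $125.5 = $17.5700
2DS/H = 2·3,920·27/17.57 = 12,047.81
EOQ = √12,047.81 ≈ 109.76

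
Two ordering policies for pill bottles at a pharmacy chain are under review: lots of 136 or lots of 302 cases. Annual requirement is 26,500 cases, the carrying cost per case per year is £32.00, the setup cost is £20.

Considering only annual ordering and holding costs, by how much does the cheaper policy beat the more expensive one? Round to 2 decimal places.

£513.91

TC(Q) = (D/Q)S + (Q/2)H
TC(136) = (26,500/136)×20 + (136/2)×32 = £6,073.06
TC(302) = (26,500/302)×20 + (302/2)×32 = £6,586.97
|ΔTC| = |£6,073.06 − £6,586.97| = £513.91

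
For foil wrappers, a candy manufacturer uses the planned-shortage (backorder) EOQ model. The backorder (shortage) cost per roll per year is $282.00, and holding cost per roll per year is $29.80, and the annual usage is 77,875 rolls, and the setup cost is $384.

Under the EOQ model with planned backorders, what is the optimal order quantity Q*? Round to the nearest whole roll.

1,490 rolls

Q* = √(2DS/H) · √((H + b)/b)
   = √(2 × 77,875 × 384 / 29.8) · √((29.8 + 282) / 282)
   = 1,416.679 × 1.0515 ≈ 1,489.65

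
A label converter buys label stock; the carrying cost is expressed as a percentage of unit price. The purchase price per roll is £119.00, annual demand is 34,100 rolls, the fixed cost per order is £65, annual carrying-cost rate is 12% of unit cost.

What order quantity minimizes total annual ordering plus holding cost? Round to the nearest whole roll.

557 rolls

Holding cost per roll per year: H = 12% × £119 = £14.2800
Q* = √(2·D·S / H) = √(2·34,100·65 / 14.28) = √310,434.2 ≈ 557.17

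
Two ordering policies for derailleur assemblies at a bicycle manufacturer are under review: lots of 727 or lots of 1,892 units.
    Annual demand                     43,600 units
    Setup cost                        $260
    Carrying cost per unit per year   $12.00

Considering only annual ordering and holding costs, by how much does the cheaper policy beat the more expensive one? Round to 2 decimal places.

Annual cost at Q: ordering D·S/Q plus holding Q·H/2.
TC(727) = (43,600/727)×260 + (727/2)×12 = $19,954.85
TC(1,892) = (43,600/1,892)×260 + (1,892/2)×12 = $17,343.54
Cheaper: Q = 1,892.  Difference = $2,611.30

$2,611.30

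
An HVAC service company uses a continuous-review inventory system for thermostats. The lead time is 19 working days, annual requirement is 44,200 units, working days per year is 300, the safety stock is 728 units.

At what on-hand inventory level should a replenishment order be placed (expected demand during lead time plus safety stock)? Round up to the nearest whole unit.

Daily demand d = 44,200 / 300 = 147.333 units/day
Demand during lead time = 147.333 × 19 = 2,799.33
Reorder point = 2,799.33 + 728 = 3,527.33 → round up

3,528 units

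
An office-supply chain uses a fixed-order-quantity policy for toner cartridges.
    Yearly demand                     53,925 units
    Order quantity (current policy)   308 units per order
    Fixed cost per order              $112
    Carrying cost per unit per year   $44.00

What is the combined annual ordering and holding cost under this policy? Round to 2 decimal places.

$26,385.09

Annual ordering cost = (D/Q)·S = (53,925/308) × 112 = $19,609.09
Annual holding cost  = (Q/2)·H = (308/2) × 44 = $6,776.00
Total = $19,609.09 + $6,776.00 = $26,385.09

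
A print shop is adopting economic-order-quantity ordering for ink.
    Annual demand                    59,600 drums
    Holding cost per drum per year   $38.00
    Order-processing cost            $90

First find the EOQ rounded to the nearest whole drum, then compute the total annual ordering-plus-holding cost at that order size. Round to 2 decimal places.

$20,190.69

Q* = √(2·D·S / H) = √(2·59,600·90 / 38) = √282,315.8 ≈ 531.33 → Q = 531 drums
Ordering: D/Q × S = 59,600/531 × $90 = $10,101.69
Holding:  Q/2 × H = 531/2 × $38 = $10,089.00
Total = $10,101.69 + $10,089.00 = $20,190.69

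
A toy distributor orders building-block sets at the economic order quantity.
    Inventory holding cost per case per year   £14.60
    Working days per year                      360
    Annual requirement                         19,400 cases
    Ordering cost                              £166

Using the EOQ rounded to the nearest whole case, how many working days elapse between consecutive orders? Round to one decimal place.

Q* = √(2·D·S / H) = √(2·19,400·166 / 14.6) = √441,150.7 ≈ 664.19 → Q = 664 cases
Cycle time = (working days × Q)/D = (360 × 664) / 19,400 = 12.322 days

12.3 days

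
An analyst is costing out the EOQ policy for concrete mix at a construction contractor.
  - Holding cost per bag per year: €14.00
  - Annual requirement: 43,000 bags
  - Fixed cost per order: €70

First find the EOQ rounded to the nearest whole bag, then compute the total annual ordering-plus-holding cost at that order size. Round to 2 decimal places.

Optimal lot size Q* = (2 × 43,000 × €70 / €14)^½ ≈ 655.74 → Q = 656 bags
Annual ordering cost = (D/Q)·S = (43,000/656) × 70 = €4,588.41
Annual holding cost  = (Q/2)·H = (656/2) × 14 = €4,592.00
Total = €4,588.41 + €4,592.00 = €9,180.41

€9,180.41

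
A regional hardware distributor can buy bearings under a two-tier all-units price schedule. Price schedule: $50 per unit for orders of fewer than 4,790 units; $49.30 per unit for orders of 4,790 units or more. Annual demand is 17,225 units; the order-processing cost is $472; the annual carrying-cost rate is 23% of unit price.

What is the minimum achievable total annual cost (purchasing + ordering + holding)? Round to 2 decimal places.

$874,924.60

H₁ = 23%×$50 = $11.5000;  H₂ = 23%×$49.30 = $11.3390
EOQ₁ = √(2×17,225×472/11.5000) = 1,189.10  (< 4,790, feasible at tier 1)
EOQ₂ = √(2×17,225×472/11.3390) = 1,197.51  (< 4,790 → use Q = 4,790 at tier-2 price)
TC(tier 1 (EOQ₁), Q≈1,189.1) = $874,924.60
TC(tier 2, Q≈4,790.0) = $878,046.73
Minimum at tier 1 (EOQ₁): $874,924.60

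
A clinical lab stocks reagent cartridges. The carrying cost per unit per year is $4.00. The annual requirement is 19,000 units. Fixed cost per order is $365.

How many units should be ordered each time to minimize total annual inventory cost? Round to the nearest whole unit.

EOQ = √(2DS/H) = √(2 × 19,000 × 365 / 4)
    = √(3,467,500.00) ≈ 1,862.12

1,862 units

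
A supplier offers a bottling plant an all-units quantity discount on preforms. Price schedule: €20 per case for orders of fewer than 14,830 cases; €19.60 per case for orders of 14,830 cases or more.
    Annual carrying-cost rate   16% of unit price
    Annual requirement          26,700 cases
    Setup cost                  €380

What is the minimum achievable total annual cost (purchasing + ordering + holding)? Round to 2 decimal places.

H₁ = 16%×€20 = €3.2000;  H₂ = 16%×€19.60 = €3.1360
EOQ₁ = √(2×26,700×380/3.2000) = 2,518.18  (< 14,830, feasible at tier 1)
EOQ₂ = √(2×26,700×380/3.1360) = 2,543.75  (< 14,830 → use Q = 14,830 at tier-2 price)
TC(tier 1 (EOQ₁), Q≈2,518.2) = €542,058.19
TC(tier 2, Q≈14,830.0) = €547,257.59
Minimum at tier 1 (EOQ₁): €542,058.19

€542,058.19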